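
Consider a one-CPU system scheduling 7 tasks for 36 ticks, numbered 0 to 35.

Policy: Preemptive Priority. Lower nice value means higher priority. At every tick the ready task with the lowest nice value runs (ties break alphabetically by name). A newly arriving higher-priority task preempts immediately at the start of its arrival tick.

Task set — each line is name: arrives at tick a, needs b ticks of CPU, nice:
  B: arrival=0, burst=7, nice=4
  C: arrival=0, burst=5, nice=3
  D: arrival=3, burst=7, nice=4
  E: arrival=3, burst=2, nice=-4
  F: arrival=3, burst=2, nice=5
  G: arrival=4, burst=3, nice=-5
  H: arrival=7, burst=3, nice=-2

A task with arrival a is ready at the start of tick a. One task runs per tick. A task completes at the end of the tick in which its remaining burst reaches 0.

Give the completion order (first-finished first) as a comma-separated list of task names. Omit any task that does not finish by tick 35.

t=0: ready={B,C} → run C
t=1: ready={B,C} → run C
t=2: ready={B,C} → run C
t=3: ready={B,C,D,E,F} → run E
t=4: ready={B,C,D,E,F,G} → run G
t=5: ready={B,C,D,E,F,G} → run G
t=6: ready={B,C,D,E,F,G} → run G
t=7: ready={B,C,D,E,F,H} → run E
t=8: ready={B,C,D,F,H} → run H
t=9: ready={B,C,D,F,H} → run H
t=10: ready={B,C,D,F,H} → run H
t=11: ready={B,C,D,F} → run C
t=12: ready={B,C,D,F} → run C
t=13: ready={B,D,F} → run B
t=14: ready={B,D,F} → run B
t=15: ready={B,D,F} → run B
t=16: ready={B,D,F} → run B
t=17: ready={B,D,F} → run B
t=18: ready={B,D,F} → run B
t=19: ready={B,D,F} → run B
t=20: ready={D,F} → run D
t=21: ready={D,F} → run D
t=22: ready={D,F} → run D
t=23: ready={D,F} → run D
t=24: ready={D,F} → run D
t=25: ready={D,F} → run D
t=26: ready={D,F} → run D
t=27: ready={F} → run F
t=28: ready={F} → run F
t=29: (idle)
t=30: (idle)
t=31: (idle)
t=32: (idle)
t=33: (idle)
t=34: (idle)
t=35: (idle)

completion order = G, E, H, C, B, D, F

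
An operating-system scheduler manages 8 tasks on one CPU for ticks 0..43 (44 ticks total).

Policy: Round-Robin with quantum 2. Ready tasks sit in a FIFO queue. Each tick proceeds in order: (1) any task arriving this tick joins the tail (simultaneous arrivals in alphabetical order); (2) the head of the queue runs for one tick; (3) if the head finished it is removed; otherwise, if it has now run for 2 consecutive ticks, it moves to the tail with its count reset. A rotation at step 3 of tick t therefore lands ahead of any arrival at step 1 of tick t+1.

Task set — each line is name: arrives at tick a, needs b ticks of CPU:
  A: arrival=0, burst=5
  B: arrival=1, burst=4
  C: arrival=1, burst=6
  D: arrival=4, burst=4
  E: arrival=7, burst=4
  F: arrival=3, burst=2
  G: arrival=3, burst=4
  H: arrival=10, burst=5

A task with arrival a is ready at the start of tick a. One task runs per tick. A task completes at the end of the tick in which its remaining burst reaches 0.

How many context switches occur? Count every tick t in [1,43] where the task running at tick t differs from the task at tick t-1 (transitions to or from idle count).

context switches = 17

t=0: queue=[A] q_used=0 → run A
t=1: queue=[A,B,C] q_used=1 → run A
t=2: queue=[B,C,A] q_used=0 → run B
t=3: queue=[B,C,A,F,G] q_used=1 → run B
t=4: queue=[C,A,F,G,B,D] q_used=0 → run C
t=5: queue=[C,A,F,G,B,D] q_used=1 → run C
t=6: queue=[A,F,G,B,D,C] q_used=0 → run A
t=7: queue=[A,F,G,B,D,C,E] q_used=1 → run A
t=8: queue=[F,G,B,D,C,E,A] q_used=0 → run F
t=9: queue=[F,G,B,D,C,E,A] q_used=1 → run F
t=10: queue=[G,B,D,C,E,A,H] q_used=0 → run G
t=11: queue=[G,B,D,C,E,A,H] q_used=1 → run G
t=12: queue=[B,D,C,E,A,H,G] q_used=0 → run B
t=13: queue=[B,D,C,E,A,H,G] q_used=1 → run B
t=14: queue=[D,C,E,A,H,G] q_used=0 → run D
t=15: queue=[D,C,E,A,H,G] q_used=1 → run D
t=16: queue=[C,E,A,H,G,D] q_used=0 → run C
t=17: queue=[C,E,A,H,G,D] q_used=1 → run C
t=18: queue=[E,A,H,G,D,C] q_used=0 → run E
t=19: queue=[E,A,H,G,D,C] q_used=1 → run E
t=20: queue=[A,H,G,D,C,E] q_used=0 → run A
t=21: queue=[H,G,D,C,E] q_used=0 → run H
t=22: queue=[H,G,D,C,E] q_used=1 → run H
t=23: queue=[G,D,C,E,H] q_used=0 → run G
t=24: queue=[G,D,C,E,H] q_used=1 → run G
t=25: queue=[D,C,E,H] q_used=0 → run D
t=26: queue=[D,C,E,H] q_used=1 → run D
t=27: queue=[C,E,H] q_used=0 → run C
t=28: queue=[C,E,H] q_used=1 → run C
t=29: queue=[E,H] q_used=0 → run E
t=30: queue=[E,H] q_used=1 → run E
t=31: queue=[H] q_used=0 → run H
t=32: queue=[H] q_used=1 → run H
t=33: queue=[H] q_used=0 → run H
t=34: (idle)
t=35: (idle)
t=36: (idle)
t=37: (idle)
t=38: (idle)
t=39: (idle)
t=40: (idle)
t=41: (idle)
t=42: (idle)
t=43: (idle)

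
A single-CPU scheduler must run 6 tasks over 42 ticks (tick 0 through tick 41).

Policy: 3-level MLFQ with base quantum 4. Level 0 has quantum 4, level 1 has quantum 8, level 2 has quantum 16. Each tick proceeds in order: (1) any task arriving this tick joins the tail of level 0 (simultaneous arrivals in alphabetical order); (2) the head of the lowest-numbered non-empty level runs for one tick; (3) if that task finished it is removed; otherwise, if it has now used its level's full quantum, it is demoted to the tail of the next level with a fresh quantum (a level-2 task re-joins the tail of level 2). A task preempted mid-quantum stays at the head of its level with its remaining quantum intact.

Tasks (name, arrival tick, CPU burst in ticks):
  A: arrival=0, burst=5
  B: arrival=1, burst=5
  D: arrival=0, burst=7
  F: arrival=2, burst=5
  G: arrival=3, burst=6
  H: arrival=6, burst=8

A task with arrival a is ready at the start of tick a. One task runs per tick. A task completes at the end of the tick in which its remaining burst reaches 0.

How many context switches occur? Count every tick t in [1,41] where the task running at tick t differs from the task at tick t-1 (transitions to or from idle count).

context switches = 12

t=0: L0/L1/L2 = AD/-/- → run A
t=1: L0/L1/L2 = ADB/-/- → run A
t=2: L0/L1/L2 = ADBF/-/- → run A
t=3: L0/L1/L2 = ADBFG/-/- → run A
t=4: L0/L1/L2 = DBFG/A/- → run D
t=5: L0/L1/L2 = DBFG/A/- → run D
t=6: L0/L1/L2 = DBFGH/A/- → run D
t=7: L0/L1/L2 = DBFGH/A/- → run D
t=8: L0/L1/L2 = BFGH/AD/- → run B
t=9: L0/L1/L2 = BFGH/AD/- → run B
t=10: L0/L1/L2 = BFGH/AD/- → run B
t=11: L0/L1/L2 = BFGH/AD/- → run B
t=12: L0/L1/L2 = FGH/ADB/- → run F
t=13: L0/L1/L2 = FGH/ADB/- → run F
t=14: L0/L1/L2 = FGH/ADB/- → run F
t=15: L0/L1/L2 = FGH/ADB/- → run F
t=16: L0/L1/L2 = GH/ADBF/- → run G
t=17: L0/L1/L2 = GH/ADBF/- → run G
t=18: L0/L1/L2 = GH/ADBF/- → run G
t=19: L0/L1/L2 = GH/ADBF/- → run G
t=20: L0/L1/L2 = H/ADBFG/- → run H
t=21: L0/L1/L2 = H/ADBFG/- → run H
t=22: L0/L1/L2 = H/ADBFG/- → run H
t=23: L0/L1/L2 = H/ADBFG/- → run H
t=24: L0/L1/L2 = -/ADBFGH/- → run A
t=25: L0/L1/L2 = -/DBFGH/- → run D
t=26: L0/L1/L2 = -/DBFGH/- → run D
t=27: L0/L1/L2 = -/DBFGH/- → run D
t=28: L0/L1/L2 = -/BFGH/- → run B
t=29: L0/L1/L2 = -/FGH/- → run F
t=30: L0/L1/L2 = -/GH/- → run G
t=31: L0/L1/L2 = -/GH/- → run G
t=32: L0/L1/L2 = -/H/- → run H
t=33: L0/L1/L2 = -/H/- → run H
t=34: L0/L1/L2 = -/H/- → run H
t=35: L0/L1/L2 = -/H/- → run H
t=36: (idle)
t=37: (idle)
t=38: (idle)
t=39: (idle)
t=40: (idle)
t=41: (idle)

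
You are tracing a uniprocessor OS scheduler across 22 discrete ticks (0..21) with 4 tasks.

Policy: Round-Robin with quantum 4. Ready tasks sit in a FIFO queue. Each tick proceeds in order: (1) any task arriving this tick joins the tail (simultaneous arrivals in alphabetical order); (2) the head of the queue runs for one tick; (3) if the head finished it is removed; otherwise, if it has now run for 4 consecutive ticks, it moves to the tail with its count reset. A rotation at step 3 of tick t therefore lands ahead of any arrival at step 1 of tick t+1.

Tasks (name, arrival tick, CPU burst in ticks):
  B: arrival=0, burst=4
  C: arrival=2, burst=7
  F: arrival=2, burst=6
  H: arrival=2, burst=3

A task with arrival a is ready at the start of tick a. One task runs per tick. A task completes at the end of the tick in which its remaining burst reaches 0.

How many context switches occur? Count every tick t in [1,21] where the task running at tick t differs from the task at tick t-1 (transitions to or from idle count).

t=0: queue=[B] q_used=0 → run B
t=1: queue=[B] q_used=1 → run B
t=2: queue=[B,C,F,H] q_used=2 → run B
t=3: queue=[B,C,F,H] q_used=3 → run B
t=4: queue=[C,F,H] q_used=0 → run C
t=5: queue=[C,F,H] q_used=1 → run C
t=6: queue=[C,F,H] q_used=2 → run C
t=7: queue=[C,F,H] q_used=3 → run C
t=8: queue=[F,H,C] q_used=0 → run F
t=9: queue=[F,H,C] q_used=1 → run F
t=10: queue=[F,H,C] q_used=2 → run F
t=11: queue=[F,H,C] q_used=3 → run F
t=12: queue=[H,C,F] q_used=0 → run H
t=13: queue=[H,C,F] q_used=1 → run H
t=14: queue=[H,C,F] q_used=2 → run H
t=15: queue=[C,F] q_used=0 → run C
t=16: queue=[C,F] q_used=1 → run C
t=17: queue=[C,F] q_used=2 → run C
t=18: queue=[F] q_used=0 → run F
t=19: queue=[F] q_used=1 → run F
t=20: (idle)
t=21: (idle)

context switches = 6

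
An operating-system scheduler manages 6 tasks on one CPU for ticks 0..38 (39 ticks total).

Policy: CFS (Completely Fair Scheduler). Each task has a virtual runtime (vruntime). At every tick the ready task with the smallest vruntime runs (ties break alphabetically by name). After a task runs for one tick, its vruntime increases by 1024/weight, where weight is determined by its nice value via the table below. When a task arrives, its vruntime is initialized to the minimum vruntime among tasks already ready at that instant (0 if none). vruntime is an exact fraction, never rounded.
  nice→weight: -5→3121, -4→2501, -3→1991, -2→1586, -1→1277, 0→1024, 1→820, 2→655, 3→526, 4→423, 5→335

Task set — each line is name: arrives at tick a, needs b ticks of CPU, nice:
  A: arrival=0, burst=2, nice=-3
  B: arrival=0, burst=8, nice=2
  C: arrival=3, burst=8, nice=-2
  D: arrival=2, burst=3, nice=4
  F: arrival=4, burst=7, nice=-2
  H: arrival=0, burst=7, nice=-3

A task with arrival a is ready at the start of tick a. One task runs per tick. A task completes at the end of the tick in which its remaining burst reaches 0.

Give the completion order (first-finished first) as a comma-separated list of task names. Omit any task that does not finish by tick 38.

completion order = A, H, F, C, D, B

t=0: vr[A=0 B=0 H=0] → run A
t=1: vr[A=1024/1991 B=0 H=0] → run B
t=2: vr[A=1024/1991 B=1024/655 D=0 H=0] → run D
t=3: vr[A=1024/1991 B=1024/655 C=0 D=1024/423 H=0] → run C
t=4: vr[A=1024/1991 B=1024/655 C=512/793 D=1024/423 F=0 H=0] → run F
t=5: vr[A=1024/1991 B=1024/655 C=512/793 D=1024/423 F=512/793 H=0] → run H
t=6: vr[A=1024/1991 B=1024/655 C=512/793 D=1024/423 F=512/793 H=1024/1991] → run A
t=7: vr[B=1024/655 C=512/793 D=1024/423 F=512/793 H=1024/1991] → run H
t=8: vr[B=1024/655 C=512/793 D=1024/423 F=512/793 H=2048/1991] → run C
t=9: vr[B=1024/655 C=1024/793 D=1024/423 F=512/793 H=2048/1991] → run F
t=10: vr[B=1024/655 C=1024/793 D=1024/423 F=1024/793 H=2048/1991] → run H
t=11: vr[B=1024/655 C=1024/793 D=1024/423 F=1024/793 H=3072/1991] → run C
t=12: vr[B=1024/655 C=1536/793 D=1024/423 F=1024/793 H=3072/1991] → run F
t=13: vr[B=1024/655 C=1536/793 D=1024/423 F=1536/793 H=3072/1991] → run H
t=14: vr[B=1024/655 C=1536/793 D=1024/423 F=1536/793 H=4096/1991] → run B
t=15: vr[B=2048/655 C=1536/793 D=1024/423 F=1536/793 H=4096/1991] → run C
t=16: vr[B=2048/655 C=2048/793 D=1024/423 F=1536/793 H=4096/1991] → run F
t=17: vr[B=2048/655 C=2048/793 D=1024/423 F=2048/793 H=4096/1991] → run H
t=18: vr[B=2048/655 C=2048/793 D=1024/423 F=2048/793 H=5120/1991] → run D
t=19: vr[B=2048/655 C=2048/793 D=2048/423 F=2048/793 H=5120/1991] → run H
t=20: vr[B=2048/655 C=2048/793 D=2048/423 F=2048/793 H=6144/1991] → run C
t=21: vr[B=2048/655 C=2560/793 D=2048/423 F=2048/793 H=6144/1991] → run F
t=22: vr[B=2048/655 C=2560/793 D=2048/423 F=2560/793 H=6144/1991] → run H
t=23: vr[B=2048/655 C=2560/793 D=2048/423 F=2560/793] → run B
t=24: vr[B=3072/655 C=2560/793 D=2048/423 F=2560/793] → run C
t=25: vr[B=3072/655 C=3072/793 D=2048/423 F=2560/793] → run F
t=26: vr[B=3072/655 C=3072/793 D=2048/423 F=3072/793] → run C
t=27: vr[B=3072/655 C=3584/793 D=2048/423 F=3072/793] → run F
t=28: vr[B=3072/655 C=3584/793 D=2048/423] → run C
t=29: vr[B=3072/655 D=2048/423] → run B
t=30: vr[B=4096/655 D=2048/423] → run D
t=31: vr[B=4096/655] → run B
t=32: vr[B=1024/131] → run B
t=33: vr[B=6144/655] → run B
t=34: vr[B=7168/655] → run B
t=35: (idle)
t=36: (idle)
t=37: (idle)
t=38: (idle)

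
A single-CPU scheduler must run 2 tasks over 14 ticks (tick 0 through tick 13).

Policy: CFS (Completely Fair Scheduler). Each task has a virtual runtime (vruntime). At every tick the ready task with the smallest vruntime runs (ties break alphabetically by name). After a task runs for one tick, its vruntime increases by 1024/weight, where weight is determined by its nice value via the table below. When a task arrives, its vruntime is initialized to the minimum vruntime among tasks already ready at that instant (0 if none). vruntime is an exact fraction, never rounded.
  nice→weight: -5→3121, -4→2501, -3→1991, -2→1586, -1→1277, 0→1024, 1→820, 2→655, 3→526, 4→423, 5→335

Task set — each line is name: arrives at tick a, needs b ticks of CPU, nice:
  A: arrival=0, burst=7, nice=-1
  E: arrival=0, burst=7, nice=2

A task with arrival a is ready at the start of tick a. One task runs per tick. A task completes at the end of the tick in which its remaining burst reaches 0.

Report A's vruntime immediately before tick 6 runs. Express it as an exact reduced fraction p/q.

t=0: vr[A=0 E=0] → run A
t=1: vr[A=1024/1277 E=0] → run E
t=2: vr[A=1024/1277 E=1024/655] → run A
t=3: vr[A=2048/1277 E=1024/655] → run E
t=4: vr[A=2048/1277 E=2048/655] → run A
t=5: vr[A=3072/1277 E=2048/655] → run A
t=6: vr[A=4096/1277 E=2048/655] → run E
t=7: vr[A=4096/1277 E=3072/655] → run A
t=8: vr[A=5120/1277 E=3072/655] → run A
t=9: vr[A=6144/1277 E=3072/655] → run E
t=10: vr[A=6144/1277 E=4096/655] → run A
t=11: vr[E=4096/655] → run E
t=12: vr[E=1024/131] → run E
t=13: vr[E=6144/655] → run E

vruntime(A, start of tick 6) = 4096/1277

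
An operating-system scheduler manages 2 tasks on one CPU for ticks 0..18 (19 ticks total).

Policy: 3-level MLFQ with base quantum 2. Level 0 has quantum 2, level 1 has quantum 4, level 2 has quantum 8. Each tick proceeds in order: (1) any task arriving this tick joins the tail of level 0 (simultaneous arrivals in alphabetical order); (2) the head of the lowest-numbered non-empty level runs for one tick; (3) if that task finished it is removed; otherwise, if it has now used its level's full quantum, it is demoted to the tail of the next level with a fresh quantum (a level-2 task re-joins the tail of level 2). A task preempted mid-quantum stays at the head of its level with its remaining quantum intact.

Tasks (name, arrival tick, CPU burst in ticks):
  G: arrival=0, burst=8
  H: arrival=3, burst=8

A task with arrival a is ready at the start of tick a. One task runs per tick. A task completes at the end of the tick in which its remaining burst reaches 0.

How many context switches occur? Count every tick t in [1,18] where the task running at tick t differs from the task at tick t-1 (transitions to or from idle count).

context switches = 6

t=0: L0/L1/L2 = G/-/- → run G
t=1: L0/L1/L2 = G/-/- → run G
t=2: L0/L1/L2 = -/G/- → run G
t=3: L0/L1/L2 = H/G/- → run H
t=4: L0/L1/L2 = H/G/- → run H
t=5: L0/L1/L2 = -/GH/- → run G
t=6: L0/L1/L2 = -/GH/- → run G
t=7: L0/L1/L2 = -/GH/- → run G
t=8: L0/L1/L2 = -/H/G → run H
t=9: L0/L1/L2 = -/H/G → run H
t=10: L0/L1/L2 = -/H/G → run H
t=11: L0/L1/L2 = -/H/G → run H
t=12: L0/L1/L2 = -/-/GH → run G
t=13: L0/L1/L2 = -/-/GH → run G
t=14: L0/L1/L2 = -/-/H → run H
t=15: L0/L1/L2 = -/-/H → run H
t=16: (idle)
t=17: (idle)
t=18: (idle)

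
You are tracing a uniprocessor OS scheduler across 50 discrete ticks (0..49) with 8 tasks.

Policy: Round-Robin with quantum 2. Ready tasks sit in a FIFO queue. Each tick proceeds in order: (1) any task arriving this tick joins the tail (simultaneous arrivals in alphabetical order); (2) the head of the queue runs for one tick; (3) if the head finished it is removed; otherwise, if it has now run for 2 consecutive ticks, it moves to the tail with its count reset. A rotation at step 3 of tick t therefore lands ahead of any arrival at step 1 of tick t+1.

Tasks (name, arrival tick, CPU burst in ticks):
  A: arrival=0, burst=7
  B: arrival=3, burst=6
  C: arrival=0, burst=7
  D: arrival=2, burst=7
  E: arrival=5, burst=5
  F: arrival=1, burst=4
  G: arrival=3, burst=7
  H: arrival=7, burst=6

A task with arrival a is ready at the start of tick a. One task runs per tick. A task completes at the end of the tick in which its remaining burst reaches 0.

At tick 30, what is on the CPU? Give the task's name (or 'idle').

running at tick 30 = C

t=0: queue=[A,C] q_used=0 → run A
t=1: queue=[A,C,F] q_used=1 → run A
t=2: queue=[C,F,A,D] q_used=0 → run C
t=3: queue=[C,F,A,D,B,G] q_used=1 → run C
t=4: queue=[F,A,D,B,G,C] q_used=0 → run F
t=5: queue=[F,A,D,B,G,C,E] q_used=1 → run F
t=6: queue=[A,D,B,G,C,E,F] q_used=0 → run A
t=7: queue=[A,D,B,G,C,E,F,H] q_used=1 → run A
t=8: queue=[D,B,G,C,E,F,H,A] q_used=0 → run D
t=9: queue=[D,B,G,C,E,F,H,A] q_used=1 → run D
t=10: queue=[B,G,C,E,F,H,A,D] q_used=0 → run B
t=11: queue=[B,G,C,E,F,H,A,D] q_used=1 → run B
t=12: queue=[G,C,E,F,H,A,D,B] q_used=0 → run G
t=13: queue=[G,C,E,F,H,A,D,B] q_used=1 → run G
t=14: queue=[C,E,F,H,A,D,B,G] q_used=0 → run C
t=15: queue=[C,E,F,H,A,D,B,G] q_used=1 → run C
t=16: queue=[E,F,H,A,D,B,G,C] q_used=0 → run E
t=17: queue=[E,F,H,A,D,B,G,C] q_used=1 → run E
t=18: queue=[F,H,A,D,B,G,C,E] q_used=0 → run F
t=19: queue=[F,H,A,D,B,G,C,E] q_used=1 → run F
t=20: queue=[H,A,D,B,G,C,E] q_used=0 → run H
t=21: queue=[H,A,D,B,G,C,E] q_used=1 → run H
t=22: queue=[A,D,B,G,C,E,H] q_used=0 → run A
t=23: queue=[A,D,B,G,C,E,H] q_used=1 → run A
t=24: queue=[D,B,G,C,E,H,A] q_used=0 → run D
t=25: queue=[D,B,G,C,E,H,A] q_used=1 → run D
t=26: queue=[B,G,C,E,H,A,D] q_used=0 → run B
t=27: queue=[B,G,C,E,H,A,D] q_used=1 → run B
t=28: queue=[G,C,E,H,A,D,B] q_used=0 → run G
t=29: queue=[G,C,E,H,A,D,B] q_used=1 → run G
t=30: queue=[C,E,H,A,D,B,G] q_used=0 → run C
t=31: queue=[C,E,H,A,D,B,G] q_used=1 → run C
t=32: queue=[E,H,A,D,B,G,C] q_used=0 → run E
t=33: queue=[E,H,A,D,B,G,C] q_used=1 → run E
t=34: queue=[H,A,D,B,G,C,E] q_used=0 → run H
t=35: queue=[H,A,D,B,G,C,E] q_used=1 → run H
t=36: queue=[A,D,B,G,C,E,H] q_used=0 → run A
t=37: queue=[D,B,G,C,E,H] q_used=0 → run D
t=38: queue=[D,B,G,C,E,H] q_used=1 → run D
t=39: queue=[B,G,C,E,H,D] q_used=0 → run B
t=40: queue=[B,G,C,E,H,D] q_used=1 → run B
t=41: queue=[G,C,E,H,D] q_used=0 → run G
t=42: queue=[G,C,E,H,D] q_used=1 → run G
t=43: queue=[C,E,H,D,G] q_used=0 → run C
t=44: queue=[E,H,D,G] q_used=0 → run E
t=45: queue=[H,D,G] q_used=0 → run H
t=46: queue=[H,D,G] q_used=1 → run H
t=47: queue=[D,G] q_used=0 → run D
t=48: queue=[G] q_used=0 → run G
t=49: (idle)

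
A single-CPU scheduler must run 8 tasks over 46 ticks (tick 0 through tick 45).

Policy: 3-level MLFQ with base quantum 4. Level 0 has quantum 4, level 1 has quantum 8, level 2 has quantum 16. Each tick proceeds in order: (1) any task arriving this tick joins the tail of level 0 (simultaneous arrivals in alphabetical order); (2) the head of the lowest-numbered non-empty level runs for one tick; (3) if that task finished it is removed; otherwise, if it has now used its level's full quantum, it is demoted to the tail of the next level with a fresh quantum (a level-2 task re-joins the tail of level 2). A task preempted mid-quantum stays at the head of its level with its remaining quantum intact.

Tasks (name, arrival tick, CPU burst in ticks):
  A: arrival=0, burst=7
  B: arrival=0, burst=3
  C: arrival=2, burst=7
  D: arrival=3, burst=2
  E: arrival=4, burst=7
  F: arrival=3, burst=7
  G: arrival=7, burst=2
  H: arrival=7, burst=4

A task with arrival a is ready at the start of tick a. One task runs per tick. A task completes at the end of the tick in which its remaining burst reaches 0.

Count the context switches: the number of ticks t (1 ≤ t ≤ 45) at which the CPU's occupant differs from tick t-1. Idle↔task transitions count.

context switches = 12

t=0: L0/L1/L2 = AB/-/- → run A
t=1: L0/L1/L2 = AB/-/- → run A
t=2: L0/L1/L2 = ABC/-/- → run A
t=3: L0/L1/L2 = ABCDF/-/- → run A
t=4: L0/L1/L2 = BCDFE/A/- → run B
t=5: L0/L1/L2 = BCDFE/A/- → run B
t=6: L0/L1/L2 = BCDFE/A/- → run B
t=7: L0/L1/L2 = CDFEGH/A/- → run C
t=8: L0/L1/L2 = CDFEGH/A/- → run C
t=9: L0/L1/L2 = CDFEGH/A/- → run C
t=10: L0/L1/L2 = CDFEGH/A/- → run C
t=11: L0/L1/L2 = DFEGH/AC/- → run D
t=12: L0/L1/L2 = DFEGH/AC/- → run D
t=13: L0/L1/L2 = FEGH/AC/- → run F
t=14: L0/L1/L2 = FEGH/AC/- → run F
t=15: L0/L1/L2 = FEGH/AC/- → run F
t=16: L0/L1/L2 = FEGH/AC/- → run F
t=17: L0/L1/L2 = EGH/ACF/- → run E
t=18: L0/L1/L2 = EGH/ACF/- → run E
t=19: L0/L1/L2 = EGH/ACF/- → run E
t=20: L0/L1/L2 = EGH/ACF/- → run E
t=21: L0/L1/L2 = GH/ACFE/- → run G
t=22: L0/L1/L2 = GH/ACFE/- → run G
t=23: L0/L1/L2 = H/ACFE/- → run H
t=24: L0/L1/L2 = H/ACFE/- → run H
t=25: L0/L1/L2 = H/ACFE/- → run H
t=26: L0/L1/L2 = H/ACFE/- → run H
t=27: L0/L1/L2 = -/ACFE/- → run A
t=28: L0/L1/L2 = -/ACFE/- → run A
t=29: L0/L1/L2 = -/ACFE/- → run A
t=30: L0/L1/L2 = -/CFE/- → run C
t=31: L0/L1/L2 = -/CFE/- → run C
t=32: L0/L1/L2 = -/CFE/- → run C
t=33: L0/L1/L2 = -/FE/- → run F
t=34: L0/L1/L2 = -/FE/- → run F
t=35: L0/L1/L2 = -/FE/- → run F
t=36: L0/L1/L2 = -/E/- → run E
t=37: L0/L1/L2 = -/E/- → run E
t=38: L0/L1/L2 = -/E/- → run E
t=39: (idle)
t=40: (idle)
t=41: (idle)
t=42: (idle)
t=43: (idle)
t=44: (idle)
t=45: (idle)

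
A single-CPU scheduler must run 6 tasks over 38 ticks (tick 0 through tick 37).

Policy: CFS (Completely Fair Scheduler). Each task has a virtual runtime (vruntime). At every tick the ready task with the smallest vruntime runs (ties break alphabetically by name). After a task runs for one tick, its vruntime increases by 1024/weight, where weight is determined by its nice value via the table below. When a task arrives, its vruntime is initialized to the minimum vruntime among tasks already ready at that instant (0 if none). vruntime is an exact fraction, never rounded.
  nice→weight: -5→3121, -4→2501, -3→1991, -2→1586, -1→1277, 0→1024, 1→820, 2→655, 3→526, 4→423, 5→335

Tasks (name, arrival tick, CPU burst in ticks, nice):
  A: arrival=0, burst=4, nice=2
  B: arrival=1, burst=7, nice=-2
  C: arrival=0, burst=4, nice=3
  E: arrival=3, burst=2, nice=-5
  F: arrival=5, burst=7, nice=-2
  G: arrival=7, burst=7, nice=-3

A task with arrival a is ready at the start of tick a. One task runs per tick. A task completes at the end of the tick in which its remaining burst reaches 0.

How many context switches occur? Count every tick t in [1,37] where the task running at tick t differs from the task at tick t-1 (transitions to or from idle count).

context switches = 30

t=0: vr[A=0 C=0] → run A
t=1: vr[A=1024/655 B=0 C=0] → run B
t=2: vr[A=1024/655 B=512/793 C=0] → run C
t=3: vr[A=1024/655 B=512/793 C=512/263 E=512/793] → run B
t=4: vr[A=1024/655 B=1024/793 C=512/263 E=512/793] → run E
t=5: vr[A=1024/655 B=1024/793 C=512/263 E=2409984/2474953 F=2409984/2474953] → run E
t=6: vr[A=1024/655 B=1024/793 C=512/263 F=2409984/2474953] → run F
t=7: vr[A=1024/655 B=1024/793 C=512/263 F=4007936/2474953 G=1024/793] → run B
t=8: vr[A=1024/655 B=1536/793 C=512/263 F=4007936/2474953 G=1024/793] → run G
t=9: vr[A=1024/655 B=1536/793 C=512/263 F=4007936/2474953 G=2850816/1578863] → run A
t=10: vr[A=2048/655 B=1536/793 C=512/263 F=4007936/2474953 G=2850816/1578863] → run F
t=11: vr[A=2048/655 B=1536/793 C=512/263 F=5605888/2474953 G=2850816/1578863] → run G
t=12: vr[A=2048/655 B=1536/793 C=512/263 F=5605888/2474953 G=3662848/1578863] → run B
t=13: vr[A=2048/655 B=2048/793 C=512/263 F=5605888/2474953 G=3662848/1578863] → run C
t=14: vr[A=2048/655 B=2048/793 C=1024/263 F=5605888/2474953 G=3662848/1578863] → run F
t=15: vr[A=2048/655 B=2048/793 C=1024/263 F=7203840/2474953 G=3662848/1578863] → run G
t=16: vr[A=2048/655 B=2048/793 C=1024/263 F=7203840/2474953 G=4474880/1578863] → run B
t=17: vr[A=2048/655 B=2560/793 C=1024/263 F=7203840/2474953 G=4474880/1578863] → run G
t=18: vr[A=2048/655 B=2560/793 C=1024/263 F=7203840/2474953 G=5286912/1578863] → run F
t=19: vr[A=2048/655 B=2560/793 C=1024/263 F=8801792/2474953 G=5286912/1578863] → run A
t=20: vr[A=3072/655 B=2560/793 C=1024/263 F=8801792/2474953 G=5286912/1578863] → run B
t=21: vr[A=3072/655 B=3072/793 C=1024/263 F=8801792/2474953 G=5286912/1578863] → run G
t=22: vr[A=3072/655 B=3072/793 C=1024/263 F=8801792/2474953 G=6098944/1578863] → run F
t=23: vr[A=3072/655 B=3072/793 C=1024/263 F=10399744/2474953 G=6098944/1578863] → run G
t=24: vr[A=3072/655 B=3072/793 C=1024/263 F=10399744/2474953 G=6910976/1578863] → run B
t=25: vr[A=3072/655 C=1024/263 F=10399744/2474953 G=6910976/1578863] → run C
t=26: vr[A=3072/655 C=1536/263 F=10399744/2474953 G=6910976/1578863] → run F
t=27: vr[A=3072/655 C=1536/263 F=11997696/2474953 G=6910976/1578863] → run G
t=28: vr[A=3072/655 C=1536/263 F=11997696/2474953] → run A
t=29: vr[C=1536/263 F=11997696/2474953] → run F
t=30: vr[C=1536/263] → run C
t=31: (idle)
t=32: (idle)
t=33: (idle)
t=34: (idle)
t=35: (idle)
t=36: (idle)
t=37: (idle)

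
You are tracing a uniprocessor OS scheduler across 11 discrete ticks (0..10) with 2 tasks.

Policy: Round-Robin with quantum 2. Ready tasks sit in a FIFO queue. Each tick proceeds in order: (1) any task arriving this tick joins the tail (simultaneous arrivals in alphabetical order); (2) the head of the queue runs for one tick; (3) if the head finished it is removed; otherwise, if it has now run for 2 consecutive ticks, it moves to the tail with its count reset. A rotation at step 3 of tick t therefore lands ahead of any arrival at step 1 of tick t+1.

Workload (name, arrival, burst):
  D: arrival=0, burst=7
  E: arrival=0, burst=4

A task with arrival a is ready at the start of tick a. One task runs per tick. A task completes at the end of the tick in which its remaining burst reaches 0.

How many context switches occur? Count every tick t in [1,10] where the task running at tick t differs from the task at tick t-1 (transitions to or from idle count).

t=0: queue=[D,E] q_used=0 → run D
t=1: queue=[D,E] q_used=1 → run D
t=2: queue=[E,D] q_used=0 → run E
t=3: queue=[E,D] q_used=1 → run E
t=4: queue=[D,E] q_used=0 → run D
t=5: queue=[D,E] q_used=1 → run D
t=6: queue=[E,D] q_used=0 → run E
t=7: queue=[E,D] q_used=1 → run E
t=8: queue=[D] q_used=0 → run D
t=9: queue=[D] q_used=1 → run D
t=10: queue=[D] q_used=0 → run D

context switches = 4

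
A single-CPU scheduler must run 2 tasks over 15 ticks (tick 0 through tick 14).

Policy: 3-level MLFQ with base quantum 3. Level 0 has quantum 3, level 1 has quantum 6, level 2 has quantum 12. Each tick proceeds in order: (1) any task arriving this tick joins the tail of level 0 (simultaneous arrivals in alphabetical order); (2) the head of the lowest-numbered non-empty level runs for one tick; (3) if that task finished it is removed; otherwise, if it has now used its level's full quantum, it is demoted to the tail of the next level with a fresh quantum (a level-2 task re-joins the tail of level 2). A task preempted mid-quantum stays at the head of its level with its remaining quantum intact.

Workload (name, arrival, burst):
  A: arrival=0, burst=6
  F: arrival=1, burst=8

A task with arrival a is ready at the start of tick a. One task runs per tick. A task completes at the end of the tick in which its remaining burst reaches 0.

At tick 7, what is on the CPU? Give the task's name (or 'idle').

running at tick 7 = A

t=0: L0/L1/L2 = A/-/- → run A
t=1: L0/L1/L2 = AF/-/- → run A
t=2: L0/L1/L2 = AF/-/- → run A
t=3: L0/L1/L2 = F/A/- → run F
t=4: L0/L1/L2 = F/A/- → run F
t=5: L0/L1/L2 = F/A/- → run F
t=6: L0/L1/L2 = -/AF/- → run A
t=7: L0/L1/L2 = -/AF/- → run A
t=8: L0/L1/L2 = -/AF/- → run A
t=9: L0/L1/L2 = -/F/- → run F
t=10: L0/L1/L2 = -/F/- → run F
t=11: L0/L1/L2 = -/F/- → run F
t=12: L0/L1/L2 = -/F/- → run F
t=13: L0/L1/L2 = -/F/- → run F
t=14: (idle)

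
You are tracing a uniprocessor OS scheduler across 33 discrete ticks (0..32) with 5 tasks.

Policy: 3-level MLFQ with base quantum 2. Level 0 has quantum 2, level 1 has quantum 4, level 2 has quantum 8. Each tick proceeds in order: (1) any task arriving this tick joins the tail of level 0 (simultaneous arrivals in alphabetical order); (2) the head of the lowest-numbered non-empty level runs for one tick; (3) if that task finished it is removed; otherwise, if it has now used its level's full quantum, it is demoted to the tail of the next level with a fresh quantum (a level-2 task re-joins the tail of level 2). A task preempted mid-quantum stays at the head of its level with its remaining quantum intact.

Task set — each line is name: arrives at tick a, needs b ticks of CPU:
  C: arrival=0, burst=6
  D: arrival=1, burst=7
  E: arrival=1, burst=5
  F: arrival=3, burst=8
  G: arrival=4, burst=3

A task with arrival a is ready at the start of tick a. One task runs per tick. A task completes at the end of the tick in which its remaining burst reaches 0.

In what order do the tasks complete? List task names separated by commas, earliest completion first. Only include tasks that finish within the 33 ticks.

t=0: L0/L1/L2 = C/-/- → run C
t=1: L0/L1/L2 = CDE/-/- → run C
t=2: L0/L1/L2 = DE/C/- → run D
t=3: L0/L1/L2 = DEF/C/- → run D
t=4: L0/L1/L2 = EFG/CD/- → run E
t=5: L0/L1/L2 = EFG/CD/- → run E
t=6: L0/L1/L2 = FG/CDE/- → run F
t=7: L0/L1/L2 = FG/CDE/- → run F
t=8: L0/L1/L2 = G/CDEF/- → run G
t=9: L0/L1/L2 = G/CDEF/- → run G
t=10: L0/L1/L2 = -/CDEFG/- → run C
t=11: L0/L1/L2 = -/CDEFG/- → run C
t=12: L0/L1/L2 = -/CDEFG/- → run C
t=13: L0/L1/L2 = -/CDEFG/- → run C
t=14: L0/L1/L2 = -/DEFG/- → run D
t=15: L0/L1/L2 = -/DEFG/- → run D
t=16: L0/L1/L2 = -/DEFG/- → run D
t=17: L0/L1/L2 = -/DEFG/- → run D
t=18: L0/L1/L2 = -/EFG/D → run E
t=19: L0/L1/L2 = -/EFG/D → run E
t=20: L0/L1/L2 = -/EFG/D → run E
t=21: L0/L1/L2 = -/FG/D → run F
t=22: L0/L1/L2 = -/FG/D → run F
t=23: L0/L1/L2 = -/FG/D → run F
t=24: L0/L1/L2 = -/FG/D → run F
t=25: L0/L1/L2 = -/G/DF → run G
t=26: L0/L1/L2 = -/-/DF → run D
t=27: L0/L1/L2 = -/-/F → run F
t=28: L0/L1/L2 = -/-/F → run F
t=29: (idle)
t=30: (idle)
t=31: (idle)
t=32: (idle)

completion order = C, E, G, D, F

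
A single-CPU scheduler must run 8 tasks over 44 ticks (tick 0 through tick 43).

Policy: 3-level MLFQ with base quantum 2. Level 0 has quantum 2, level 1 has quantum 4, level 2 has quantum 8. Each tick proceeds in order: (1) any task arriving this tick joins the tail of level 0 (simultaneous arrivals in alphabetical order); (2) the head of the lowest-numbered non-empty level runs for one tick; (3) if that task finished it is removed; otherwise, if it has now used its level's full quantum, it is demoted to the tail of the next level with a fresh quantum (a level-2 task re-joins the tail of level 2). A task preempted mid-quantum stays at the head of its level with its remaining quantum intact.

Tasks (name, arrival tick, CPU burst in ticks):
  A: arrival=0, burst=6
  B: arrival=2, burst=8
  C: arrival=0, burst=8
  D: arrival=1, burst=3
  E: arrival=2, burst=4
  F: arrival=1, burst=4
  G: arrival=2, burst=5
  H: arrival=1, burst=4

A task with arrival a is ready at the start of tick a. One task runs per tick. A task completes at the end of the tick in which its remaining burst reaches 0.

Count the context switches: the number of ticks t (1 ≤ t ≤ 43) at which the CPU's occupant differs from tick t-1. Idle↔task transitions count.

t=0: L0/L1/L2 = AC/-/- → run A
t=1: L0/L1/L2 = ACDFH/-/- → run A
t=2: L0/L1/L2 = CDFHBEG/A/- → run C
t=3: L0/L1/L2 = CDFHBEG/A/- → run C
t=4: L0/L1/L2 = DFHBEG/AC/- → run D
t=5: L0/L1/L2 = DFHBEG/AC/- → run D
t=6: L0/L1/L2 = FHBEG/ACD/- → run F
t=7: L0/L1/L2 = FHBEG/ACD/- → run F
t=8: L0/L1/L2 = HBEG/ACDF/- → run H
t=9: L0/L1/L2 = HBEG/ACDF/- → run H
t=10: L0/L1/L2 = BEG/ACDFH/- → run B
t=11: L0/L1/L2 = BEG/ACDFH/- → run B
t=12: L0/L1/L2 = EG/ACDFHB/- → run E
t=13: L0/L1/L2 = EG/ACDFHB/- → run E
t=14: L0/L1/L2 = G/ACDFHBE/- → run G
t=15: L0/L1/L2 = G/ACDFHBE/- → run G
t=16: L0/L1/L2 = -/ACDFHBEG/- → run A
t=17: L0/L1/L2 = -/ACDFHBEG/- → run A
t=18: L0/L1/L2 = -/ACDFHBEG/- → run A
t=19: L0/L1/L2 = -/ACDFHBEG/- → run A
t=20: L0/L1/L2 = -/CDFHBEG/- → run C
t=21: L0/L1/L2 = -/CDFHBEG/- → run C
t=22: L0/L1/L2 = -/CDFHBEG/- → run C
t=23: L0/L1/L2 = -/CDFHBEG/- → run C
t=24: L0/L1/L2 = -/DFHBEG/C → run D
t=25: L0/L1/L2 = -/FHBEG/C → run F
t=26: L0/L1/L2 = -/FHBEG/C → run F
t=27: L0/L1/L2 = -/HBEG/C → run H
t=28: L0/L1/L2 = -/HBEG/C → run H
t=29: L0/L1/L2 = -/BEG/C → run B
t=30: L0/L1/L2 = -/BEG/C → run B
t=31: L0/L1/L2 = -/BEG/C → run B
t=32: L0/L1/L2 = -/BEG/C → run B
t=33: L0/L1/L2 = -/EG/CB → run E
t=34: L0/L1/L2 = -/EG/CB → run E
t=35: L0/L1/L2 = -/G/CB → run G
t=36: L0/L1/L2 = -/G/CB → run G
t=37: L0/L1/L2 = -/G/CB → run G
t=38: L0/L1/L2 = -/-/CB → run C
t=39: L0/L1/L2 = -/-/CB → run C
t=40: L0/L1/L2 = -/-/B → run B
t=41: L0/L1/L2 = -/-/B → run B
t=42: (idle)
t=43: (idle)

context switches = 18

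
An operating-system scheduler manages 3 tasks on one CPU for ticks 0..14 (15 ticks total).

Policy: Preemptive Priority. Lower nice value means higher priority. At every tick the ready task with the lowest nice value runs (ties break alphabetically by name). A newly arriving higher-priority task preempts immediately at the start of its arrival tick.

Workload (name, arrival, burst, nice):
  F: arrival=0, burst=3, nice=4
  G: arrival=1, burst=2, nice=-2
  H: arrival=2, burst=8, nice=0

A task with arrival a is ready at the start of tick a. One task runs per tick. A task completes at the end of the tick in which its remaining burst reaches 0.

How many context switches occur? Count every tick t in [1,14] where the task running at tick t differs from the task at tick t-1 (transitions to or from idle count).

context switches = 4

t=0: ready={F} → run F
t=1: ready={F,G} → run G
t=2: ready={F,G,H} → run G
t=3: ready={F,H} → run H
t=4: ready={F,H} → run H
t=5: ready={F,H} → run H
t=6: ready={F,H} → run H
t=7: ready={F,H} → run H
t=8: ready={F,H} → run H
t=9: ready={F,H} → run H
t=10: ready={F,H} → run H
t=11: ready={F} → run F
t=12: ready={F} → run F
t=13: (idle)
t=14: (idle)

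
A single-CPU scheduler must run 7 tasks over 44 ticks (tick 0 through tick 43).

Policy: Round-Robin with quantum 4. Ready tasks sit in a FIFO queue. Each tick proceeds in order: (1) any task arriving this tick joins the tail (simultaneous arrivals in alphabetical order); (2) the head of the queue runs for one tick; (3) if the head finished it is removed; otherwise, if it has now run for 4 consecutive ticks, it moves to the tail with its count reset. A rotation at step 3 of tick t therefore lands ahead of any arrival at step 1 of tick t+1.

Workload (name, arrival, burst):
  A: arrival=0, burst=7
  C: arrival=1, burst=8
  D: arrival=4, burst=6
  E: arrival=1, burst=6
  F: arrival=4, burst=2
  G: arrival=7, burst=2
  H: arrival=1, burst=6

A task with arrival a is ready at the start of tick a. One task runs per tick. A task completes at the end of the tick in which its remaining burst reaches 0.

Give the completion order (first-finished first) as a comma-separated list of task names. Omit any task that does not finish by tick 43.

t=0: queue=[A] q_used=0 → run A
t=1: queue=[A,C,E,H] q_used=1 → run A
t=2: queue=[A,C,E,H] q_used=2 → run A
t=3: queue=[A,C,E,H] q_used=3 → run A
t=4: queue=[C,E,H,A,D,F] q_used=0 → run C
t=5: queue=[C,E,H,A,D,F] q_used=1 → run C
t=6: queue=[C,E,H,A,D,F] q_used=2 → run C
t=7: queue=[C,E,H,A,D,F,G] q_used=3 → run C
t=8: queue=[E,H,A,D,F,G,C] q_used=0 → run E
t=9: queue=[E,H,A,D,F,G,C] q_used=1 → run E
t=10: queue=[E,H,A,D,F,G,C] q_used=2 → run E
t=11: queue=[E,H,A,D,F,G,C] q_used=3 → run E
t=12: queue=[H,A,D,F,G,C,E] q_used=0 → run H
t=13: queue=[H,A,D,F,G,C,E] q_used=1 → run H
t=14: queue=[H,A,D,F,G,C,E] q_used=2 → run H
t=15: queue=[H,A,D,F,G,C,E] q_used=3 → run H
t=16: queue=[A,D,F,G,C,E,H] q_used=0 → run A
t=17: queue=[A,D,F,G,C,E,H] q_used=1 → run A
t=18: queue=[A,D,F,G,C,E,H] q_used=2 → run A
t=19: queue=[D,F,G,C,E,H] q_used=0 → run D
t=20: queue=[D,F,G,C,E,H] q_used=1 → run D
t=21: queue=[D,F,G,C,E,H] q_used=2 → run D
t=22: queue=[D,F,G,C,E,H] q_used=3 → run D
t=23: queue=[F,G,C,E,H,D] q_used=0 → run F
t=24: queue=[F,G,C,E,H,D] q_used=1 → run F
t=25: queue=[G,C,E,H,D] q_used=0 → run G
t=26: queue=[G,C,E,H,D] q_used=1 → run G
t=27: queue=[C,E,H,D] q_used=0 → run C
t=28: queue=[C,E,H,D] q_used=1 → run C
t=29: queue=[C,E,H,D] q_used=2 → run C
t=30: queue=[C,E,H,D] q_used=3 → run C
t=31: queue=[E,H,D] q_used=0 → run E
t=32: queue=[E,H,D] q_used=1 → run E
t=33: queue=[H,D] q_used=0 → run H
t=34: queue=[H,D] q_used=1 → run H
t=35: queue=[D] q_used=0 → run D
t=36: queue=[D] q_used=1 → run D
t=37: (idle)
t=38: (idle)
t=39: (idle)
t=40: (idle)
t=41: (idle)
t=42: (idle)
t=43: (idle)

completion order = A, F, G, C, E, H, D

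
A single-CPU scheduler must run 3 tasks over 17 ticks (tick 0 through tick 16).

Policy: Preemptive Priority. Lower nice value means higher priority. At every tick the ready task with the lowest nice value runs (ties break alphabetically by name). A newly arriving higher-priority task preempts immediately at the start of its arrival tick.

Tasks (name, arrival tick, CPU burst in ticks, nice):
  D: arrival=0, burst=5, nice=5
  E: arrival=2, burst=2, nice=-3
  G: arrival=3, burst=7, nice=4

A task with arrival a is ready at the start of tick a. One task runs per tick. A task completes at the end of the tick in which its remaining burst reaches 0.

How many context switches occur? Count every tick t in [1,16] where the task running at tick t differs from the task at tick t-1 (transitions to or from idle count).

context switches = 4

t=0: ready={D} → run D
t=1: ready={D} → run D
t=2: ready={D,E} → run E
t=3: ready={D,E,G} → run E
t=4: ready={D,G} → run G
t=5: ready={D,G} → run G
t=6: ready={D,G} → run G
t=7: ready={D,G} → run G
t=8: ready={D,G} → run G
t=9: ready={D,G} → run G
t=10: ready={D,G} → run G
t=11: ready={D} → run D
t=12: ready={D} → run D
t=13: ready={D} → run D
t=14: (idle)
t=15: (idle)
t=16: (idle)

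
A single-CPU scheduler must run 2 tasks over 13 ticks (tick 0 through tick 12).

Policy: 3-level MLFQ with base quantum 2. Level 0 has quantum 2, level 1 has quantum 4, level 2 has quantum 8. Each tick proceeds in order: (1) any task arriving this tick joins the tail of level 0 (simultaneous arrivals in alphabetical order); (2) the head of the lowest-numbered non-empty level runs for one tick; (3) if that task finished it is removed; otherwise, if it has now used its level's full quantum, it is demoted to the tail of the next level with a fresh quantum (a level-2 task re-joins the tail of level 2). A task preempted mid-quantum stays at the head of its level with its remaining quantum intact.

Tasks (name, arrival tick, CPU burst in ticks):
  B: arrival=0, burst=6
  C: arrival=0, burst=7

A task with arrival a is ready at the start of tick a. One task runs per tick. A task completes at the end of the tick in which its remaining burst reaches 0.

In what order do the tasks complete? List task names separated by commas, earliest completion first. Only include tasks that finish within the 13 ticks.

t=0: L0/L1/L2 = BC/-/- → run B
t=1: L0/L1/L2 = BC/-/- → run B
t=2: L0/L1/L2 = C/B/- → run C
t=3: L0/L1/L2 = C/B/- → run C
t=4: L0/L1/L2 = -/BC/- → run B
t=5: L0/L1/L2 = -/BC/- → run B
t=6: L0/L1/L2 = -/BC/- → run B
t=7: L0/L1/L2 = -/BC/- → run B
t=8: L0/L1/L2 = -/C/- → run C
t=9: L0/L1/L2 = -/C/- → run C
t=10: L0/L1/L2 = -/C/- → run C
t=11: L0/L1/L2 = -/C/- → run C
t=12: L0/L1/L2 = -/-/C → run C

completion order = B, C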